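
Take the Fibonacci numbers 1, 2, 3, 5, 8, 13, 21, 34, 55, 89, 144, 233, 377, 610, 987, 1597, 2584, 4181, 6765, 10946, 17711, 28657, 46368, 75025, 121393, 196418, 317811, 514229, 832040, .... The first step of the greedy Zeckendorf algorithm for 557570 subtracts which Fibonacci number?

514229

514229 ≤ 557570 < 832040, so the largest Fibonacci number not exceeding 557570 is 514229.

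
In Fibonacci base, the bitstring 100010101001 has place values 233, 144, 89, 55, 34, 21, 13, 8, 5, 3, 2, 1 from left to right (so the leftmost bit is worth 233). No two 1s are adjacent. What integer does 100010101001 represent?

Summing the place values of the 1 bits: 233 + 34 + 13 + 5 + 1 = 286.

286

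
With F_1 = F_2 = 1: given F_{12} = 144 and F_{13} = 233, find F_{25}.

75025

By F_{2k+1} = F_k² + F_{k+1}²: F_{25} = 144² + 233² = 20736 + 54289 = 75025.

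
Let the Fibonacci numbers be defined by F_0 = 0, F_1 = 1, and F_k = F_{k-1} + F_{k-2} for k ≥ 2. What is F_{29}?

Iterating the recurrence up to F_{22} = 17711 and F_{21} = 10946:
F_{23} = F_{22} + F_{21} = 17711 + 10946 = 28657
F_{24} = F_{23} + F_{22} = 28657 + 17711 = 46368
F_{25} = F_{24} + F_{23} = 46368 + 28657 = 75025
F_{26} = F_{25} + F_{24} = 75025 + 46368 = 121393
F_{27} = F_{26} + F_{25} = 121393 + 75025 = 196418
F_{28} = F_{27} + F_{26} = 196418 + 121393 = 317811
F_{29} = F_{28} + F_{27} = 317811 + 196418 = 514229

514229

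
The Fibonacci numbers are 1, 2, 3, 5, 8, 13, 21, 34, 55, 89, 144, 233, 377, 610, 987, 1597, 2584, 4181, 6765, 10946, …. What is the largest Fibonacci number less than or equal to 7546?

6765 ≤ 7546 < 10946, so the largest Fibonacci number not exceeding 7546 is 6765.

6765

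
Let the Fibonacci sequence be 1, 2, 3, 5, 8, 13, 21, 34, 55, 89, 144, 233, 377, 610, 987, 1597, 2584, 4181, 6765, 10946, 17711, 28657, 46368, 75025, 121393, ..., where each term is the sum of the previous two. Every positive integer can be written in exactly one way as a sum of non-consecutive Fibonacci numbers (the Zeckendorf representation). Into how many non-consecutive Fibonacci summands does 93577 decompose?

8

take 75025 (≤ 93577); 93577 − 75025 = 18552
take 17711 (≤ 18552); 18552 − 17711 = 841
take 610 (≤ 841); 841 − 610 = 231
take 144 (≤ 231); 231 − 144 = 87
take 55 (≤ 87); 87 − 55 = 32
take 21 (≤ 32); 32 − 21 = 11
take 8 (≤ 11); 11 − 8 = 3
take 3 (≤ 3); 3 − 3 = 0
93577 = 75025 + 17711 + 610 + 144 + 55 + 21 + 8 + 3, which has 8 terms.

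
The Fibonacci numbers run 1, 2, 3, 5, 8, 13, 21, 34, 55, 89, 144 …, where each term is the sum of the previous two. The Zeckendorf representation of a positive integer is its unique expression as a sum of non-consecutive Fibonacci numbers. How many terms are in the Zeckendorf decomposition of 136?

Greedily peel off the largest Fibonacci term at each step:
136 − 89 = 47
47 − 34 = 13
13 − 13 = 0
136 = 89 + 34 + 13, which has 3 terms.

3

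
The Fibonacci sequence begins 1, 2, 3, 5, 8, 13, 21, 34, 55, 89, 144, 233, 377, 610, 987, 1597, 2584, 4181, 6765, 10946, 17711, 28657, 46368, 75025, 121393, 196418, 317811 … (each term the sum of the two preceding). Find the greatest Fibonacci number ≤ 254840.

196418 ≤ 254840 < 317811, so the largest Fibonacci number not exceeding 254840 is 196418.

196418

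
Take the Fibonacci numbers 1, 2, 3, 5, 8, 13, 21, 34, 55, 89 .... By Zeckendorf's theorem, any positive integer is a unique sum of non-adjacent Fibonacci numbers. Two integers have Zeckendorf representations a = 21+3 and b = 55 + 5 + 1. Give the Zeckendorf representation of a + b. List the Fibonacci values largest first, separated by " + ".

55 + 21 + 8 + 1

The two numbers are 24 and 61, so their sum is 85.
subtract 55 from 85: 30 remains
subtract 21 from 30: 9 remains
subtract 8 from 9: 1 remains
subtract 1 from 1: 0 remains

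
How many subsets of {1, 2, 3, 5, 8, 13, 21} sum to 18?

3

18 = 13+5 = 13+3+2 = 8+5+3+2 — 3 representations.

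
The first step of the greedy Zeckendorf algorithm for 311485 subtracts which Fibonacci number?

196418

196418 ≤ 311485 < 317811, so the largest Fibonacci number not exceeding 311485 is 196418.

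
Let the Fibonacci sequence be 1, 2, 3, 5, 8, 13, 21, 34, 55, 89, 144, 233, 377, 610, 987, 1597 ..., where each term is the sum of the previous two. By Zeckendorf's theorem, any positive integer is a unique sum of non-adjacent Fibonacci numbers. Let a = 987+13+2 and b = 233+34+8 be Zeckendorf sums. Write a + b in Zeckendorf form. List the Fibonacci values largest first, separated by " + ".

987 + 233 + 55 + 2

The two numbers are 1002 and 275, so their sum is 1277.
1277 − 987 = 290
290 − 233 = 57
57 − 55 = 2
2 − 2 = 0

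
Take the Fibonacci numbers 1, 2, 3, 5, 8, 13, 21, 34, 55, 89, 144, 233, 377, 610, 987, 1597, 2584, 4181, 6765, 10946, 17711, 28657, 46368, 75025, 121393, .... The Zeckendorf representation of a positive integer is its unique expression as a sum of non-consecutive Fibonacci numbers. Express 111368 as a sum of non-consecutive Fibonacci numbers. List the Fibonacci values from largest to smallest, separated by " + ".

Repeatedly subtract the largest Fibonacci number that fits:
subtract 75025 from 111368: 36343 remains
subtract 28657 from 36343: 7686 remains
subtract 6765 from 7686: 921 remains
subtract 610 from 921: 311 remains
subtract 233 from 311: 78 remains
subtract 55 from 78: 23 remains
subtract 21 from 23: 2 remains
subtract 2 from 2: 0 remains
So 111368 = 75025 + 28657 + 6765 + 610 + 233 + 55 + 21 + 2, with no two terms consecutive in the sequence.

75025 + 28657 + 6765 + 610 + 233 + 55 + 21 + 2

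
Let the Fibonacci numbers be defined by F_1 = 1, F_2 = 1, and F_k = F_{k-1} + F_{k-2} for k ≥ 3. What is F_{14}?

377

Iterating the recurrence up to F_{10} = 55 and F_{9} = 34:
F_{11} = F_{10} + F_{9} = 55 + 34 = 89
F_{12} = F_{11} + F_{10} = 89 + 55 = 144
F_{13} = F_{12} + F_{11} = 144 + 89 = 233
F_{14} = F_{13} + F_{12} = 233 + 144 = 377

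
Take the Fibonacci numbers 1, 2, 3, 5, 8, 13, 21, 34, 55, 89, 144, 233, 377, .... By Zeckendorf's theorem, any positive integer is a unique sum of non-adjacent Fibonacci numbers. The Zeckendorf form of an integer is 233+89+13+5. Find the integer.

340

233+89+13+5 = 340.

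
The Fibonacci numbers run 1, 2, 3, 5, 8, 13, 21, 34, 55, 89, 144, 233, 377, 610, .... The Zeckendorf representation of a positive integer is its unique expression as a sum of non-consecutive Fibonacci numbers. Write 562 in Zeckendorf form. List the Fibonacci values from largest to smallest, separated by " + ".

Greedily peel off the largest Fibonacci term at each step:
largest Fibonacci ≤ 562 is 377; 562 − 377 = 185
largest Fibonacci ≤ 185 is 144; 185 − 144 = 41
largest Fibonacci ≤ 41 is 34; 41 − 34 = 7
largest Fibonacci ≤ 7 is 5; 7 − 5 = 2
largest Fibonacci ≤ 2 is 2; 2 − 2 = 0
So 562 = 377 + 144 + 34 + 5 + 2, with no two terms consecutive in the sequence.

377 + 144 + 34 + 5 + 2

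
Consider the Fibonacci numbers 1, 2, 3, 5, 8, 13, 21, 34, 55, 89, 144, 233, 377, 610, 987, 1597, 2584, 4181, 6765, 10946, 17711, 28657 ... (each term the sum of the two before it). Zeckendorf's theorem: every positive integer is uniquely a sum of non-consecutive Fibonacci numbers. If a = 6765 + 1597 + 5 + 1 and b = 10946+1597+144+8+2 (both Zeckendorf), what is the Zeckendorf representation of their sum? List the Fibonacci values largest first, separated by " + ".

17711 + 2584 + 610 + 144 + 13 + 3

The two numbers are 8368 and 12697, so their sum is 21065.
21065: greatest Fibonacci not exceeding it is 17711, leaving 3354
3354: greatest Fibonacci not exceeding it is 2584, leaving 770
770: greatest Fibonacci not exceeding it is 610, leaving 160
160: greatest Fibonacci not exceeding it is 144, leaving 16
16: greatest Fibonacci not exceeding it is 13, leaving 3
3: greatest Fibonacci not exceeding it is 3, leaving 0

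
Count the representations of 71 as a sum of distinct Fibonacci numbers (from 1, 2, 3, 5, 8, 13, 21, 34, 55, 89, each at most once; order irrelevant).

Each representation comes from the Zeckendorf form by replacing some F_k with F_{k−1} + F_{k−2} where possible.
71 = 55+13+3 = 55+13+2+1 = 55+8+5+3 = … (5 more), for 8 in all.

8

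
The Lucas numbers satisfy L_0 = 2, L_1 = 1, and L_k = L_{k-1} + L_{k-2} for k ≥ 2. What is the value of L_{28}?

Iterating the recurrence up to L_{23} = 64079 and L_{22} = 39603:
L_{24} = L_{23} + L_{22} = 64079 + 39603 = 103682
L_{25} = L_{24} + L_{23} = 103682 + 64079 = 167761
L_{26} = L_{25} + L_{24} = 167761 + 103682 = 271443
L_{27} = L_{26} + L_{25} = 271443 + 167761 = 439204
L_{28} = L_{27} + L_{26} = 439204 + 271443 = 710647

710647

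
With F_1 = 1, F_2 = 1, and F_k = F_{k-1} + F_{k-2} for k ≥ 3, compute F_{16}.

Iterating the recurrence up to F_{12} = 144 and F_{11} = 89:
F_{13} = F_{12} + F_{11} = 144 + 89 = 233
F_{14} = F_{13} + F_{12} = 233 + 144 = 377
F_{15} = F_{14} + F_{13} = 377 + 233 = 610
F_{16} = F_{15} + F_{14} = 610 + 377 = 987

987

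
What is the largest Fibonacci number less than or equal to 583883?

514229 ≤ 583883 < 832040, so the largest Fibonacci number not exceeding 583883 is 514229.

514229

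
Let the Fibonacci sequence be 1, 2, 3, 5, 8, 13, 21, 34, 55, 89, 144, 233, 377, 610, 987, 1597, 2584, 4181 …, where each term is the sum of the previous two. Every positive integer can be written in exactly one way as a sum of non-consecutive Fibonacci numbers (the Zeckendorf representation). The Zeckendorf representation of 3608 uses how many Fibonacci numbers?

4

take 2584 (≤ 3608); 3608 − 2584 = 1024
take 987 (≤ 1024); 1024 − 987 = 37
take 34 (≤ 37); 37 − 34 = 3
take 3 (≤ 3); 3 − 3 = 0
3608 = 2584 + 987 + 34 + 3, which has 4 terms.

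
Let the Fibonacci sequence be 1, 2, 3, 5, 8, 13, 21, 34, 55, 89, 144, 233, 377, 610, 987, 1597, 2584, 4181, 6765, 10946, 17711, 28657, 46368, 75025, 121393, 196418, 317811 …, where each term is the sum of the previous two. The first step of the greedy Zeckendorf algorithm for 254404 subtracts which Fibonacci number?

196418

196418 ≤ 254404 < 317811, so the largest Fibonacci number not exceeding 254404 is 196418.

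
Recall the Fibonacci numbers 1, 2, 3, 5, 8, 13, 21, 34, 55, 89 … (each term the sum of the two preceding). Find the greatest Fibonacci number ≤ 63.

55

55 ≤ 63 < 89, so the largest Fibonacci number not exceeding 63 is 55.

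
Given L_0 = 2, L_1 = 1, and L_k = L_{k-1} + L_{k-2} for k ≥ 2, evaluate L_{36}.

Iterating the recurrence up to L_{30} = 1860498 and L_{29} = 1149851:
L_{31} = L_{30} + L_{29} = 1860498 + 1149851 = 3010349
L_{32} = L_{31} + L_{30} = 3010349 + 1860498 = 4870847
L_{33} = L_{32} + L_{31} = 4870847 + 3010349 = 7881196
L_{34} = L_{33} + L_{32} = 7881196 + 4870847 = 12752043
L_{35} = L_{34} + L_{33} = 12752043 + 7881196 = 20633239
L_{36} = L_{35} + L_{34} = 20633239 + 12752043 = 33385282

33385282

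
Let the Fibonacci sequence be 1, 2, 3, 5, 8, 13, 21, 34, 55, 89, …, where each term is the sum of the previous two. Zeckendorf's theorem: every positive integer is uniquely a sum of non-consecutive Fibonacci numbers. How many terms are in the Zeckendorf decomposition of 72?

4

Repeatedly subtract the largest Fibonacci number that fits:
subtract 55 from 72: 17 remains
subtract 13 from 17: 4 remains
subtract 3 from 4: 1 remains
subtract 1 from 1: 0 remains
72 = 55 + 13 + 3 + 1, which has 4 terms.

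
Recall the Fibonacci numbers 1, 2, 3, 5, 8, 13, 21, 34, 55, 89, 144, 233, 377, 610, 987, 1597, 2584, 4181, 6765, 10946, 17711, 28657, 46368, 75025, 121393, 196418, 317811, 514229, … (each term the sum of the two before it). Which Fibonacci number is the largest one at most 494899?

317811 ≤ 494899 < 514229, so the largest Fibonacci number not exceeding 494899 is 317811.

317811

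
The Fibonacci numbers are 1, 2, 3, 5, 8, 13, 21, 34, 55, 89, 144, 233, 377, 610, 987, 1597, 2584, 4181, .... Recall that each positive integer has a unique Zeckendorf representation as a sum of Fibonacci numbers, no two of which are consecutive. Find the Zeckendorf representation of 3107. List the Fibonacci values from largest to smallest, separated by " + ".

2584 + 377 + 144 + 2

take 2584 (≤ 3107); 3107 − 2584 = 523
take 377 (≤ 523); 523 − 377 = 146
take 144 (≤ 146); 146 − 144 = 2
take 2 (≤ 2); 2 − 2 = 0
So 3107 = 2584 + 377 + 144 + 2, with no two terms consecutive in the sequence.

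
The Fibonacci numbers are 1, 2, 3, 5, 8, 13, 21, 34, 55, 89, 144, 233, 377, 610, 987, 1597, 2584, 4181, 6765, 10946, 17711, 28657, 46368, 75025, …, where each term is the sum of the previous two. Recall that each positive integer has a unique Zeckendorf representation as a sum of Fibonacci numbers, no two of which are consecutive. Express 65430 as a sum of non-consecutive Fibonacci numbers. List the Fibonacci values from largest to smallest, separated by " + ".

largest Fibonacci ≤ 65430 is 46368; 65430 − 46368 = 19062
largest Fibonacci ≤ 19062 is 17711; 19062 − 17711 = 1351
largest Fibonacci ≤ 1351 is 987; 1351 − 987 = 364
largest Fibonacci ≤ 364 is 233; 364 − 233 = 131
largest Fibonacci ≤ 131 is 89; 131 − 89 = 42
largest Fibonacci ≤ 42 is 34; 42 − 34 = 8
largest Fibonacci ≤ 8 is 8; 8 − 8 = 0
So 65430 = 46368 + 17711 + 987 + 233 + 89 + 34 + 8, with no two terms consecutive in the sequence.

46368 + 17711 + 987 + 233 + 89 + 34 + 8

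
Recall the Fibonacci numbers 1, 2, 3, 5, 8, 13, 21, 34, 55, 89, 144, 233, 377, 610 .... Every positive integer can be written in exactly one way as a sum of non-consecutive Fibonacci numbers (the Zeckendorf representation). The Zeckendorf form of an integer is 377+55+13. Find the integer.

445

377+55+13 = 445.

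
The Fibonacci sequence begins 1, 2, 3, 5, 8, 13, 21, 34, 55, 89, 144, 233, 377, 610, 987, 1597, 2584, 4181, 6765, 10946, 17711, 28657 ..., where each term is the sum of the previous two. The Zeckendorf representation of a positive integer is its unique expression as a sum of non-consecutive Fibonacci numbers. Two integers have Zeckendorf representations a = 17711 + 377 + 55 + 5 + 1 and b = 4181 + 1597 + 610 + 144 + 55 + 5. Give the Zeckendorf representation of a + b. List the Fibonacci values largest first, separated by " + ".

The two numbers are 18149 and 6592, so their sum is 24741.
24741: greatest Fibonacci not exceeding it is 17711, leaving 7030
7030: greatest Fibonacci not exceeding it is 6765, leaving 265
265: greatest Fibonacci not exceeding it is 233, leaving 32
32: greatest Fibonacci not exceeding it is 21, leaving 11
11: greatest Fibonacci not exceeding it is 8, leaving 3
3: greatest Fibonacci not exceeding it is 3, leaving 0

17711 + 6765 + 233 + 21 + 8 + 3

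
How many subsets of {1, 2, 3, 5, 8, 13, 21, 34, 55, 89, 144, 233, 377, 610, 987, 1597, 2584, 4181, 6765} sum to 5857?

56

Each representation comes from the Zeckendorf form by replacing some F_k with F_{k−1} + F_{k−2} where possible.
5857 = 4181+1597+55+21+3 = 4181+1597+55+21+2+1 = 4181+1597+55+13+8+3 = 4181+987+610+55+21+3 = … (52 more), for 56 in all.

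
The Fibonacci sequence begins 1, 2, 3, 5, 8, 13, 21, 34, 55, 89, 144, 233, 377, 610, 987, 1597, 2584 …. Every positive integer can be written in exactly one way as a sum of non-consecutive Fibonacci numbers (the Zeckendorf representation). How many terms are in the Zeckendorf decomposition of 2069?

5

largest Fibonacci ≤ 2069 is 1597; 2069 − 1597 = 472
largest Fibonacci ≤ 472 is 377; 472 − 377 = 95
largest Fibonacci ≤ 95 is 89; 95 − 89 = 6
largest Fibonacci ≤ 6 is 5; 6 − 5 = 1
largest Fibonacci ≤ 1 is 1; 1 − 1 = 0
2069 = 1597 + 377 + 89 + 5 + 1, which has 5 terms.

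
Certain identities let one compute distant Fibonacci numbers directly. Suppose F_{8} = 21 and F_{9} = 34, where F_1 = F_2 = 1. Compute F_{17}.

1597

By F_{2k+1} = F_k² + F_{k+1}²: F_{17} = 21² + 34² = 441 + 1156 = 1597.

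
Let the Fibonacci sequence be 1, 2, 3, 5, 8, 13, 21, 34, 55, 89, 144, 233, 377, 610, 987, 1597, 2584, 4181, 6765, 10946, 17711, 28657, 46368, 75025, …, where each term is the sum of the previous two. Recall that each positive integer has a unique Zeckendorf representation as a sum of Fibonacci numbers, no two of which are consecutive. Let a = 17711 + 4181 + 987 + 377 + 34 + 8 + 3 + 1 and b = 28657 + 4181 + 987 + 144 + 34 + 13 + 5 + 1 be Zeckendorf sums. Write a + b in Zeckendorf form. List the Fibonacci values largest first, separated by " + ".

46368 + 10946 + 8 + 2

The two numbers are 23302 and 34022, so their sum is 57324.
Greedily peel off the largest Fibonacci term at each step:
46368 ≤ 57324 < 75025, so take 46368; remainder 10956
10946 ≤ 10956 < 17711, so take 10946; remainder 10
8 ≤ 10 < 13, so take 8; remainder 2
2 ≤ 2 < 3, so take 2; remainder 0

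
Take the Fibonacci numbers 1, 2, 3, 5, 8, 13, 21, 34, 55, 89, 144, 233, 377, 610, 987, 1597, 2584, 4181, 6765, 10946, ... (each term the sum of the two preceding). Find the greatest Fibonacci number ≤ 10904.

6765 ≤ 10904 < 10946, so the largest Fibonacci number not exceeding 10904 is 6765.

6765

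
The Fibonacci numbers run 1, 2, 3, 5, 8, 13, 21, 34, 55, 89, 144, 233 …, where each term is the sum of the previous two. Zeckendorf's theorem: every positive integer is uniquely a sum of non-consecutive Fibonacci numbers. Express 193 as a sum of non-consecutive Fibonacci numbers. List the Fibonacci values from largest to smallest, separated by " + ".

Greedily peel off the largest Fibonacci term at each step:
largest Fibonacci ≤ 193 is 144; 193 − 144 = 49
largest Fibonacci ≤ 49 is 34; 49 − 34 = 15
largest Fibonacci ≤ 15 is 13; 15 − 13 = 2
largest Fibonacci ≤ 2 is 2; 2 − 2 = 0
So 193 = 144 + 34 + 13 + 2, with no two terms consecutive in the sequence.

144 + 34 + 13 + 2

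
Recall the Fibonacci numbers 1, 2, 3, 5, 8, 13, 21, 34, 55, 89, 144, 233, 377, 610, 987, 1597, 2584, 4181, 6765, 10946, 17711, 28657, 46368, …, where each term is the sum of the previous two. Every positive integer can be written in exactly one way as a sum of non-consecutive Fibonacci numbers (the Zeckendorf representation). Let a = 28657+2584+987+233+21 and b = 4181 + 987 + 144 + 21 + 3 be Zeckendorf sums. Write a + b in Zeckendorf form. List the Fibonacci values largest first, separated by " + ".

28657 + 6765 + 1597 + 610 + 144 + 34 + 8 + 3

The two numbers are 32482 and 5336, so their sum is 37818.
Greedy algorithm:
largest Fibonacci ≤ 37818 is 28657; 37818 − 28657 = 9161
largest Fibonacci ≤ 9161 is 6765; 9161 − 6765 = 2396
largest Fibonacci ≤ 2396 is 1597; 2396 − 1597 = 799
largest Fibonacci ≤ 799 is 610; 799 − 610 = 189
largest Fibonacci ≤ 189 is 144; 189 − 144 = 45
largest Fibonacci ≤ 45 is 34; 45 − 34 = 11
largest Fibonacci ≤ 11 is 8; 11 − 8 = 3
largest Fibonacci ≤ 3 is 3; 3 − 3 = 0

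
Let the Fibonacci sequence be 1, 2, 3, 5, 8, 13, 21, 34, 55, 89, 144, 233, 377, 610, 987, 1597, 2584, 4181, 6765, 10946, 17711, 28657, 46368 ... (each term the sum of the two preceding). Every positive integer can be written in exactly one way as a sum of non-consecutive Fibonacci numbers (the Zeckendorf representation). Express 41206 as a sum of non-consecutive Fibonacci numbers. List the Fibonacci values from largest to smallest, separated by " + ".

take 28657 (≤ 41206); 41206 − 28657 = 12549
take 10946 (≤ 12549); 12549 − 10946 = 1603
take 1597 (≤ 1603); 1603 − 1597 = 6
take 5 (≤ 6); 6 − 5 = 1
take 1 (≤ 1); 1 − 1 = 0
So 41206 = 28657 + 10946 + 1597 + 5 + 1, with no two terms consecutive in the sequence.

28657 + 10946 + 1597 + 5 + 1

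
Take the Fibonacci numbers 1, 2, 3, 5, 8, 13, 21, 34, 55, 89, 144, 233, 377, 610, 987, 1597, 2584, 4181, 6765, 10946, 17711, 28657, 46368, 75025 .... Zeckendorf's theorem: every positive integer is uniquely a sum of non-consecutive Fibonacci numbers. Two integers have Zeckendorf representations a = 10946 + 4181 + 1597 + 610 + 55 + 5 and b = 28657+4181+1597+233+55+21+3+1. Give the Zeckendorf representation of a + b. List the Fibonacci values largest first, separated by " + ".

The two numbers are 17394 and 34748, so their sum is 52142.
largest Fibonacci ≤ 52142 is 46368; 52142 − 46368 = 5774
largest Fibonacci ≤ 5774 is 4181; 5774 − 4181 = 1593
largest Fibonacci ≤ 1593 is 987; 1593 − 987 = 606
largest Fibonacci ≤ 606 is 377; 606 − 377 = 229
largest Fibonacci ≤ 229 is 144; 229 − 144 = 85
largest Fibonacci ≤ 85 is 55; 85 − 55 = 30
largest Fibonacci ≤ 30 is 21; 30 − 21 = 9
largest Fibonacci ≤ 9 is 8; 9 − 8 = 1
largest Fibonacci ≤ 1 is 1; 1 − 1 = 0

46368 + 4181 + 987 + 377 + 144 + 55 + 21 + 8 + 1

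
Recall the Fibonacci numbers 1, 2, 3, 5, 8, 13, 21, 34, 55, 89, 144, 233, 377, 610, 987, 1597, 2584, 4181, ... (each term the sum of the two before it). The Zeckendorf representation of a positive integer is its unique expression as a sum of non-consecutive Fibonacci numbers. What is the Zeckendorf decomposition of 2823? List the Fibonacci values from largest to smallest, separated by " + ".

2584 + 233 + 5 + 1

take 2584 (≤ 2823); 2823 − 2584 = 239
take 233 (≤ 239); 239 − 233 = 6
take 5 (≤ 6); 6 − 5 = 1
take 1 (≤ 1); 1 − 1 = 0
So 2823 = 2584 + 233 + 5 + 1, with no two terms consecutive in the sequence.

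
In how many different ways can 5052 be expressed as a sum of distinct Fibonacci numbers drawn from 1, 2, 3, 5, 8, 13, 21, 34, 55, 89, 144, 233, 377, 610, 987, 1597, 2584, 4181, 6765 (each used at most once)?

24

Starting from the Zeckendorf form and repeatedly splitting a term F_k into F_{k−1} + F_{k−2} (when neither is already used) reaches every representation.
5052 = 4181+610+233+21+5+2 = 4181+610+233+13+8+5+2 = 4181+610+144+89+21+5+2 = 2584+1597+610+233+21+5+2 = … (20 more), for 24 in all.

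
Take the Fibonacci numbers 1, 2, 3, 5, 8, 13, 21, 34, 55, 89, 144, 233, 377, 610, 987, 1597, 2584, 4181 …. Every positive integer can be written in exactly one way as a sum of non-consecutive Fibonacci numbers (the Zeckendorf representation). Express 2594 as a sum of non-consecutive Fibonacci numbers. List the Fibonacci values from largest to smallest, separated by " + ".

2594 − 2584 = 10
10 − 8 = 2
2 − 2 = 0
So 2594 = 2584 + 8 + 2, with no two terms consecutive in the sequence.

2584 + 8 + 2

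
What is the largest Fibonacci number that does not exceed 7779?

6765 ≤ 7779 < 10946, so the largest Fibonacci number not exceeding 7779 is 6765.

6765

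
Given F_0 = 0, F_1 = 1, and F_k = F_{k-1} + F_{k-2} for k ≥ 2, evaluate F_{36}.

14930352

Iterating the recurrence up to F_{29} = 514229 and F_{28} = 317811:
F_{30} = F_{29} + F_{28} = 514229 + 317811 = 832040
F_{31} = F_{30} + F_{29} = 832040 + 514229 = 1346269
F_{32} = F_{31} + F_{30} = 1346269 + 832040 = 2178309
F_{33} = F_{32} + F_{31} = 2178309 + 1346269 = 3524578
F_{34} = F_{33} + F_{32} = 3524578 + 2178309 = 5702887
F_{35} = F_{34} + F_{33} = 5702887 + 3524578 = 9227465
F_{36} = F_{35} + F_{34} = 9227465 + 5702887 = 14930352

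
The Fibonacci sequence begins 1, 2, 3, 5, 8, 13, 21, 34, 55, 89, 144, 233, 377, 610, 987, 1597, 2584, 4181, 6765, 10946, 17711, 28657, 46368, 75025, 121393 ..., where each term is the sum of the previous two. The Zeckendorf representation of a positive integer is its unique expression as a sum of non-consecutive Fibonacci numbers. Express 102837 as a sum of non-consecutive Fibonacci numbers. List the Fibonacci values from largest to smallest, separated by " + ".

75025 + 17711 + 6765 + 2584 + 610 + 89 + 34 + 13 + 5 + 1

102837 − 75025 = 27812
27812 − 17711 = 10101
10101 − 6765 = 3336
3336 − 2584 = 752
752 − 610 = 142
142 − 89 = 53
53 − 34 = 19
19 − 13 = 6
6 − 5 = 1
1 − 1 = 0
So 102837 = 75025 + 17711 + 6765 + 2584 + 610 + 89 + 34 + 13 + 5 + 1, with no two terms consecutive in the sequence.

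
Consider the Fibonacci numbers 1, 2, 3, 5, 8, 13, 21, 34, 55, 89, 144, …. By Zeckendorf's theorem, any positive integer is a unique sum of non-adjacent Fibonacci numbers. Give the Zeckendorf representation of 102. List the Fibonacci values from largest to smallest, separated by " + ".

subtract 89 from 102: 13 remains
subtract 13 from 13: 0 remains
So 102 = 89 + 13, with no two terms consecutive in the sequence.

89 + 13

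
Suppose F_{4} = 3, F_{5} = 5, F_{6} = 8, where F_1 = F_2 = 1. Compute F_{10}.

By the addition formula F_{m+n} = F_m F_{n+1} + F_{m−1} F_n with m=5, n=5: F_{10} = 5·8 + 3·5 = 40 + 15 = 55.

55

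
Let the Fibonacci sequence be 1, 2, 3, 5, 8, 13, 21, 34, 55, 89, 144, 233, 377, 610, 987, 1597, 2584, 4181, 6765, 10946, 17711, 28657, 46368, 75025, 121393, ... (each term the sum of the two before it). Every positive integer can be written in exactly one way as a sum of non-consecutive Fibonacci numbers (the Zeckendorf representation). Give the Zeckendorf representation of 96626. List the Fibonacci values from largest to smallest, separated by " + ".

take 75025 (≤ 96626); 96626 − 75025 = 21601
take 17711 (≤ 21601); 21601 − 17711 = 3890
take 2584 (≤ 3890); 3890 − 2584 = 1306
take 987 (≤ 1306); 1306 − 987 = 319
take 233 (≤ 319); 319 − 233 = 86
take 55 (≤ 86); 86 − 55 = 31
take 21 (≤ 31); 31 − 21 = 10
take 8 (≤ 10); 10 − 8 = 2
take 2 (≤ 2); 2 − 2 = 0
So 96626 = 75025 + 17711 + 2584 + 987 + 233 + 55 + 21 + 8 + 2, with no two terms consecutive in the sequence.

75025 + 17711 + 2584 + 987 + 233 + 55 + 21 + 8 + 2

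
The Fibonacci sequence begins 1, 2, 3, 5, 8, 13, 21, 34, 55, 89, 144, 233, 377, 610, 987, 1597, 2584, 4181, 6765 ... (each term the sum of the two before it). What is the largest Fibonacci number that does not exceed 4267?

4181

4181 ≤ 4267 < 6765, so the largest Fibonacci number not exceeding 4267 is 4181.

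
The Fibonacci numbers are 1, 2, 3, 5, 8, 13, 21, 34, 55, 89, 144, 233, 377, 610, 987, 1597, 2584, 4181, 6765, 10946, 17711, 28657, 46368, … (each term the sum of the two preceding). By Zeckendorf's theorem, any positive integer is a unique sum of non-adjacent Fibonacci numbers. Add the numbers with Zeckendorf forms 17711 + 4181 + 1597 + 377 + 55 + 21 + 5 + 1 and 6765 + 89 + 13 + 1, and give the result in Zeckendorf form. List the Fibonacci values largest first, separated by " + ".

The two numbers are 23948 and 6868, so their sum is 30816.
Repeatedly subtract the largest Fibonacci number that fits:
30816 − 28657 = 2159
2159 − 1597 = 562
562 − 377 = 185
185 − 144 = 41
41 − 34 = 7
7 − 5 = 2
2 − 2 = 0

28657 + 1597 + 377 + 144 + 34 + 5 + 2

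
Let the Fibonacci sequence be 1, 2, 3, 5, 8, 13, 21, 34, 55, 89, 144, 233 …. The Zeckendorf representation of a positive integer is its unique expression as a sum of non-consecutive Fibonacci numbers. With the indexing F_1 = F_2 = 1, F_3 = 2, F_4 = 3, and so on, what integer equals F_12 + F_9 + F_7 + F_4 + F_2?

F_12 + F_9 + F_7 + F_4 + F_2 = 144 + 34 + 13 + 3 + 1 = 195.

195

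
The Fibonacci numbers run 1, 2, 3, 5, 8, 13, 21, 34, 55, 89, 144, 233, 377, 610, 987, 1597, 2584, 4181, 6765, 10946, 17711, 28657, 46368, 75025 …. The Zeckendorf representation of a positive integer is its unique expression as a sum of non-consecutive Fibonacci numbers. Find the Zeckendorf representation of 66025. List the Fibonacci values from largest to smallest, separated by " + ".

46368 + 17711 + 1597 + 233 + 89 + 21 + 5 + 1

subtract 46368 from 66025: 19657 remains
subtract 17711 from 19657: 1946 remains
subtract 1597 from 1946: 349 remains
subtract 233 from 349: 116 remains
subtract 89 from 116: 27 remains
subtract 21 from 27: 6 remains
subtract 5 from 6: 1 remains
subtract 1 from 1: 0 remains
So 66025 = 46368 + 17711 + 1597 + 233 + 89 + 21 + 5 + 1, with no two terms consecutive in the sequence.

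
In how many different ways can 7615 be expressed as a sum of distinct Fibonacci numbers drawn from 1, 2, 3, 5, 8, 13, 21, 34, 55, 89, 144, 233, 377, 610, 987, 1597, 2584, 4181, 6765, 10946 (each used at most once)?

21

Each representation comes from the Zeckendorf form by replacing some F_k with F_{k−1} + F_{k−2} where possible.
7615 = 6765+610+233+5+2 = 6765+610+144+89+5+2 = 4181+2584+610+233+5+2 = … (18 more), for 21 in all.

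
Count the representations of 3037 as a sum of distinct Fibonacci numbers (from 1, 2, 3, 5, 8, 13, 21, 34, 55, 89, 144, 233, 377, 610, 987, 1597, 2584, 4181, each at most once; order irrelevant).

44

Each representation comes from the Zeckendorf form by replacing some F_k with F_{k−1} + F_{k−2} where possible.
3037 = 2584+377+55+21 = 2584+377+55+13+8 = 2584+233+144+55+21 = … (41 more), for 44 in all.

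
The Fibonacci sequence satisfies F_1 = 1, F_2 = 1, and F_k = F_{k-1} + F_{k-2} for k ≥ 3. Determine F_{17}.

Iterating the recurrence up to F_{13} = 233 and F_{12} = 144:
F_{14} = F_{13} + F_{12} = 233 + 144 = 377
F_{15} = F_{14} + F_{13} = 377 + 233 = 610
F_{16} = F_{15} + F_{14} = 610 + 377 = 987
F_{17} = F_{16} + F_{15} = 987 + 610 = 1597

1597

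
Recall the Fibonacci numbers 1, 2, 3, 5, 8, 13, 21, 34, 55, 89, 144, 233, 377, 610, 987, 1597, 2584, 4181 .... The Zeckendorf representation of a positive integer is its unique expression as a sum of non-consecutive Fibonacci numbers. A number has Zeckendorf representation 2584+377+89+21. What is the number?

2584+377+89+21 = 3071.

3071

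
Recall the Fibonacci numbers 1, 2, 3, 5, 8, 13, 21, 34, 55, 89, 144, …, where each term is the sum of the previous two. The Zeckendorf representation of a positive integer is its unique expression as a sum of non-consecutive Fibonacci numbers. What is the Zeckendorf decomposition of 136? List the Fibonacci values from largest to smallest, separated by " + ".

89 + 34 + 13

Greedily peel off the largest Fibonacci term at each step:
subtract 89 from 136: 47 remains
subtract 34 from 47: 13 remains
subtract 13 from 13: 0 remains
So 136 = 89 + 34 + 13, with no two terms consecutive in the sequence.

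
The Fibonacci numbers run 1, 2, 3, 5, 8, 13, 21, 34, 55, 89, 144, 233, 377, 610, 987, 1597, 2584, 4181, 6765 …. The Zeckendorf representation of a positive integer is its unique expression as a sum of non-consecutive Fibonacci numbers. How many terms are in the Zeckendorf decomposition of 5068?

6

take 4181 (≤ 5068); 5068 − 4181 = 887
take 610 (≤ 887); 887 − 610 = 277
take 233 (≤ 277); 277 − 233 = 44
take 34 (≤ 44); 44 − 34 = 10
take 8 (≤ 10); 10 − 8 = 2
take 2 (≤ 2); 2 − 2 = 0
5068 = 4181 + 610 + 233 + 34 + 8 + 2, which has 6 terms.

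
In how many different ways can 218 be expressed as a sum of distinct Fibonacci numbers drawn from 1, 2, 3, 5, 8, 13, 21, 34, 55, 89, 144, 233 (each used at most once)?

9

218 = 144+55+13+5+1 = 144+55+13+3+2+1 = 144+34+21+13+5+1 = … (6 more), for 9 in all.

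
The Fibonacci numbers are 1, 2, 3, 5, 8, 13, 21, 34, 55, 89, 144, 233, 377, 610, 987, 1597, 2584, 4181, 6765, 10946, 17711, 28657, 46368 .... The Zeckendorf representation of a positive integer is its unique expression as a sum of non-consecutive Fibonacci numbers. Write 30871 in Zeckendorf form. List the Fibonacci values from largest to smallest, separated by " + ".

28657 + 1597 + 610 + 5 + 2

28657 ≤ 30871 < 46368, so take 28657; remainder 2214
1597 ≤ 2214 < 2584, so take 1597; remainder 617
610 ≤ 617 < 987, so take 610; remainder 7
5 ≤ 7 < 8, so take 5; remainder 2
2 ≤ 2 < 3, so take 2; remainder 0
So 30871 = 28657 + 1597 + 610 + 5 + 2, with no two terms consecutive in the sequence.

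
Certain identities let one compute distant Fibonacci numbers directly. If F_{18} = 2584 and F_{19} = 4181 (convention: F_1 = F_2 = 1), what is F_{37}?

24157817

By F_{2k+1} = F_k² + F_{k+1}²: F_{37} = 2584² + 4181² = 6677056 + 17480761 = 24157817.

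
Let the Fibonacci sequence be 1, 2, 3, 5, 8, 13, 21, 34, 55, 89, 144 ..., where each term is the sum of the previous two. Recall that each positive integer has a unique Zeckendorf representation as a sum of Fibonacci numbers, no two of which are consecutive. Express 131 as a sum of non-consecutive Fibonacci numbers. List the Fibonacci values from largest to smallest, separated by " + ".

largest Fibonacci ≤ 131 is 89; 131 − 89 = 42
largest Fibonacci ≤ 42 is 34; 42 − 34 = 8
largest Fibonacci ≤ 8 is 8; 8 − 8 = 0
So 131 = 89 + 34 + 8, with no two terms consecutive in the sequence.

89 + 34 + 8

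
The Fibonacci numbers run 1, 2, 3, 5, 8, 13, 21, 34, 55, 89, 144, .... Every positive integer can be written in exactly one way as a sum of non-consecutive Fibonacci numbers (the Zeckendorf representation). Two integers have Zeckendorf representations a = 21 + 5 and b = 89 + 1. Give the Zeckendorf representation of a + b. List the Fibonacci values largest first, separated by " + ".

The two numbers are 26 and 90, so their sum is 116.
Greedily peel off the largest Fibonacci term at each step:
89 ≤ 116 < 144, so take 89; remainder 27
21 ≤ 27 < 34, so take 21; remainder 6
5 ≤ 6 < 8, so take 5; remainder 1
1 ≤ 1 < 2, so take 1; remainder 0

89 + 21 + 5 + 1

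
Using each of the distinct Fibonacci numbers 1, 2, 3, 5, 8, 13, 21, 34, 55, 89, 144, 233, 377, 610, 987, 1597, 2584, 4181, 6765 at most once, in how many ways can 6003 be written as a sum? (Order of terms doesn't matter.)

40

6003 = 4181+1597+144+55+21+5 = 4181+1597+144+55+21+3+2 = 4181+1597+144+55+13+8+5 = 4181+987+610+144+55+21+5 = … (36 more), for 40 in all.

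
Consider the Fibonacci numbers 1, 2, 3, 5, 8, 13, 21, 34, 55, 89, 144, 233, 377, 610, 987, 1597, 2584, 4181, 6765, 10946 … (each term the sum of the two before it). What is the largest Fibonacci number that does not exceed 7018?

6765 ≤ 7018 < 10946, so the largest Fibonacci number not exceeding 7018 is 6765.

6765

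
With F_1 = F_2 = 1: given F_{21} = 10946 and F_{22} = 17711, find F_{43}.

433494437

By F_{2k+1} = F_k² + F_{k+1}²: F_{43} = 10946² + 17711² = 119814916 + 313679521 = 433494437.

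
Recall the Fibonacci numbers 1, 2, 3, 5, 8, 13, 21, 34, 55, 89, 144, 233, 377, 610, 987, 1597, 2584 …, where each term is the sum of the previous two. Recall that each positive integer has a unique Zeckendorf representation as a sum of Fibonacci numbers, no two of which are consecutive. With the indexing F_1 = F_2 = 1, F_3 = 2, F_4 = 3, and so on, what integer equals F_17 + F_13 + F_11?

F_17 + F_13 + F_11 = 1597 + 233 + 89 = 1919.

1919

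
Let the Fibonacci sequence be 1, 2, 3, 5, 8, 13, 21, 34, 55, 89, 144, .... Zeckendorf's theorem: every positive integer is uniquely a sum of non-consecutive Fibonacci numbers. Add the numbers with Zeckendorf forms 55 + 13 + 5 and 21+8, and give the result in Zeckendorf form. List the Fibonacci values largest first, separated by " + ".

89 + 13

The two numbers are 73 and 29, so their sum is 102.
Greedily peel off the largest Fibonacci term at each step:
102 − 89 = 13
13 − 13 = 0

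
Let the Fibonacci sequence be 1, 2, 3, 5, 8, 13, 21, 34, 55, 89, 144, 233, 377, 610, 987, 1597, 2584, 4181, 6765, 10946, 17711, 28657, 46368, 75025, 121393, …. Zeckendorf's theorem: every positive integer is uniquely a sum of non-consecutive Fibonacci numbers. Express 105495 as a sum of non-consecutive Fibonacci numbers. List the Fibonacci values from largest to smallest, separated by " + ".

75025 + 28657 + 1597 + 144 + 55 + 13 + 3 + 1

75025 ≤ 105495 < 121393, so take 75025; remainder 30470
28657 ≤ 30470 < 46368, so take 28657; remainder 1813
1597 ≤ 1813 < 2584, so take 1597; remainder 216
144 ≤ 216 < 233, so take 144; remainder 72
55 ≤ 72 < 89, so take 55; remainder 17
13 ≤ 17 < 21, so take 13; remainder 4
3 ≤ 4 < 5, so take 3; remainder 1
1 ≤ 1 < 2, so take 1; remainder 0
So 105495 = 75025 + 28657 + 1597 + 144 + 55 + 13 + 3 + 1, with no two terms consecutive in the sequence.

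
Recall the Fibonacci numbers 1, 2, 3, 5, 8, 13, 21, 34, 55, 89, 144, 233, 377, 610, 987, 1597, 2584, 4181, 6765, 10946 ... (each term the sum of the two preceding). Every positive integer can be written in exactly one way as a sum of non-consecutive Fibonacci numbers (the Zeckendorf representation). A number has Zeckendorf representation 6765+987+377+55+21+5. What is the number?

8210

6765+987+377+55+21+5 = 8210.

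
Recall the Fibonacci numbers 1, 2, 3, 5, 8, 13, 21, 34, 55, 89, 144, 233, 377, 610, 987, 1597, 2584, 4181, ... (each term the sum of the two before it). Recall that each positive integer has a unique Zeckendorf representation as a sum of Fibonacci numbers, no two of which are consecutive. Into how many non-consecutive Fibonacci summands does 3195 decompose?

3195 − 2584 = 611
611 − 610 = 1
1 − 1 = 0
3195 = 2584 + 610 + 1, which has 3 terms.

3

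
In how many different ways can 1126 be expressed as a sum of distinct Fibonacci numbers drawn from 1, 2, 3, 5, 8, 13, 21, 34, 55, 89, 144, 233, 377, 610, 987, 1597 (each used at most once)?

24

Starting from the Zeckendorf form and repeatedly splitting a term F_k into F_{k−1} + F_{k−2} (when neither is already used) reaches every representation.
1126 = 987+89+34+13+3 = 987+89+34+13+2+1 = 987+89+34+8+5+3 = 610+377+89+34+13+3 = … (20 more), for 24 in all.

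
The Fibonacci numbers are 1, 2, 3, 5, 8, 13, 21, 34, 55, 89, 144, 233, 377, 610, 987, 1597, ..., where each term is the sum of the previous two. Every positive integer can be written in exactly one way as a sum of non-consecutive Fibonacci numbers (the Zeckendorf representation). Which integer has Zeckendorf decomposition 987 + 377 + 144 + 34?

1542

987 + 377 + 144 + 34 = 1542.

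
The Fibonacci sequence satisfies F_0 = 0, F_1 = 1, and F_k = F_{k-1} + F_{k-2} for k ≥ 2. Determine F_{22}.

Iterating the recurrence up to F_{16} = 987 and F_{15} = 610:
F_{17} = F_{16} + F_{15} = 987 + 610 = 1597
F_{18} = F_{17} + F_{16} = 1597 + 987 = 2584
F_{19} = F_{18} + F_{17} = 2584 + 1597 = 4181
F_{20} = F_{19} + F_{18} = 4181 + 2584 = 6765
F_{21} = F_{20} + F_{19} = 6765 + 4181 = 10946
F_{22} = F_{21} + F_{20} = 10946 + 6765 = 17711

17711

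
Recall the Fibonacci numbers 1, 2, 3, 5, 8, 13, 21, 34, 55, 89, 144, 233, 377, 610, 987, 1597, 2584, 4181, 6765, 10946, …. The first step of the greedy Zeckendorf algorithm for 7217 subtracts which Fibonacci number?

6765 ≤ 7217 < 10946, so the largest Fibonacci number not exceeding 7217 is 6765.

6765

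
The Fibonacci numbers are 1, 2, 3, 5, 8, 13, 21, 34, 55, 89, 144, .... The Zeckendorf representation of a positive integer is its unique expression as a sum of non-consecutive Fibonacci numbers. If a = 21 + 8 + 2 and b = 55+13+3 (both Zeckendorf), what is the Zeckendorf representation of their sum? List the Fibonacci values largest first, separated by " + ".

89 + 13

The two numbers are 31 and 71, so their sum is 102.
102: greatest Fibonacci not exceeding it is 89, leaving 13
13: greatest Fibonacci not exceeding it is 13, leaving 0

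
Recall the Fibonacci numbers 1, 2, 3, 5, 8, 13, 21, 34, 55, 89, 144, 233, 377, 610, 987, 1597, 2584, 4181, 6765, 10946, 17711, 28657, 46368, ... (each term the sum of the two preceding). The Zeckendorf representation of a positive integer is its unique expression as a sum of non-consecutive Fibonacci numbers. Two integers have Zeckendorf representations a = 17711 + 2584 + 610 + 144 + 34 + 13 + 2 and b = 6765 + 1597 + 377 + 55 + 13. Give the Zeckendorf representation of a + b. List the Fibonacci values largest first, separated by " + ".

The two numbers are 21098 and 8807, so their sum is 29905.
28657 ≤ 29905 < 46368, so take 28657; remainder 1248
987 ≤ 1248 < 1597, so take 987; remainder 261
233 ≤ 261 < 377, so take 233; remainder 28
21 ≤ 28 < 34, so take 21; remainder 7
5 ≤ 7 < 8, so take 5; remainder 2
2 ≤ 2 < 3, so take 2; remainder 0

28657 + 987 + 233 + 21 + 5 + 2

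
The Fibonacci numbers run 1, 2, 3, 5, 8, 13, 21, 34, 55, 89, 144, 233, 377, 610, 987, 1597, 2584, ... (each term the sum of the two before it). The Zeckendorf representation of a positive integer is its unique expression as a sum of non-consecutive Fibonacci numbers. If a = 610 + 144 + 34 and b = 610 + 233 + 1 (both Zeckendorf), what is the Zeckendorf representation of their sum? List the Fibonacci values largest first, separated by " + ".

The two numbers are 788 and 844, so their sum is 1632.
Greedy algorithm:
take 1597 (≤ 1632); 1632 − 1597 = 35
take 34 (≤ 35); 35 − 34 = 1
take 1 (≤ 1); 1 − 1 = 0

1597 + 34 + 1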